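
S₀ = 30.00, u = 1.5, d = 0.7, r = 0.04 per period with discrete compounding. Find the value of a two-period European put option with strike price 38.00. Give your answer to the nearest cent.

10.06

Risk-neutral probability p = (1 + 0.04 − 0.7)/(1.5 − 0.7) = 0.3400/0.8000 = 0.4250
Terminal stock prices: S_uu = 67.5, S_ud = 31.5, S_dd = 14.7
Terminal payoffs (K − S): max(-29.5, 0) = 0, max(6.5, 0) = 6.5, max(23.3, 0) = 23.3
Node u (S = 45): V_u = 1/1.04·[0.4250·0.0000 + 0.5750·6.5000] = 3.5938
Node d (S = 21): V_d = 1/1.04·[0.4250·6.5000 + 0.5750·23.3000] = 15.5385
Node 0 (S = 30): V_0 = 1/1.04·[0.4250·3.5938 + 0.5750·15.5385] = 10.0596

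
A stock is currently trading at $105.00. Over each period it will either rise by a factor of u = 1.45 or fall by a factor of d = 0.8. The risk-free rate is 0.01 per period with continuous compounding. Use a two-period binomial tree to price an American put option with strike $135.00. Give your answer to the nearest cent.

$37.01

Risk-neutral probability p = (e^0.01 − 0.8)/(1.45 − 0.8) = 0.2101/0.6500 = 0.3232
Terminal stock prices: S_uu = 220.8, S_ud = 121.8, S_dd = 67.2
Terminal payoffs (K − S): max(-85.76, 0) = 0, max(13.2, 0) = 13.2, max(67.8, 0) = 67.8
Node u (S = 152.2): continuation = e^(−0.01)·[0.3232·0.0000 + 0.6768·13.2000] = 8.8455; exercise value = 0.0000 ≤ continuation, so V_u = 8.8455
Node d (S = 84): continuation = e^(−0.01)·[0.3232·13.2000 + 0.6768·67.8000] = 49.6567; exercise value = 51.0000 > continuation, so V_d = 51.0000 (exercise)
Node 0 (S = 105): continuation = e^(−0.01)·[0.3232·8.8455 + 0.6768·51.0000] = 37.0057; exercise value = 30.0000 ≤ continuation, so V_0 = 37.0057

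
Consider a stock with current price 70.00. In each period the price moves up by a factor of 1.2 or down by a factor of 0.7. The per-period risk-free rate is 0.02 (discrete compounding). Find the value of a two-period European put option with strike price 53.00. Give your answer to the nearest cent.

2.33

Risk-neutral probability p = (1 + 0.02 − 0.7)/(1.2 − 0.7) = 0.3200/0.5000 = 0.6400
Terminal stock prices: S_uu = 100.8, S_ud = 58.8, S_dd = 34.3
Terminal payoffs (K − S): max(-47.8, 0) = 0, max(-5.8, 0) = 0, max(18.7, 0) = 18.7
Node u (S = 84): V_u = 1/1.02·[0.6400·0.0000 + 0.3600·0.0000] = 0.0000
Node d (S = 49): V_d = 1/1.02·[0.6400·0.0000 + 0.3600·18.7000] = 6.6000
Node 0 (S = 70): V_0 = 1/1.02·[0.6400·0.0000 + 0.3600·6.6000] = 2.3294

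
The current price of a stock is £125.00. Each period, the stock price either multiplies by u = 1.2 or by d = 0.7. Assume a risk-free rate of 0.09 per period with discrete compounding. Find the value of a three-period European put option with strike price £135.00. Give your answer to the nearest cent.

£8.93

Risk-neutral probability p = (1 + 0.09 − 0.7)/(1.2 − 0.7) = 0.3900/0.5000 = 0.7800
Terminal stock prices: S_uuu = 216, S_uud = 126, S_udd = 73.5, S_ddd = 42.87
Terminal payoffs (K − S): max(-81, 0) = 0, max(9, 0) = 9, max(61.5, 0) = 61.5, max(92.12, 0) = 92.12
Node uu (S = 180): V_uu = 1/1.09·[0.7800·0.0000 + 0.2200·9.0000] = 1.8165
Node ud (S = 105): V_ud = 1/1.09·[0.7800·9.0000 + 0.2200·61.5000] = 18.8532
Node dd (S = 61.25): V_dd = 1/1.09·[0.7800·61.5000 + 0.2200·92.1250] = 62.6032
Node u (S = 150): V_u = 1/1.09·[0.7800·1.8165 + 0.2200·18.8532] = 5.1051
Node d (S = 87.5): V_d = 1/1.09·[0.7800·18.8532 + 0.2200·62.6032] = 26.1268
Node 0 (S = 125): V_0 = 1/1.09·[0.7800·5.1051 + 0.2200·26.1268] = 8.9265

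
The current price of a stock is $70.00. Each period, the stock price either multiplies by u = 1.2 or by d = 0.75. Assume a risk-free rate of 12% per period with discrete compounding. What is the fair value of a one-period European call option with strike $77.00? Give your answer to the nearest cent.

Risk-neutral probability p = (1 + 0.12 − 0.75)/(1.2 − 0.75) = 0.3700/0.4500 = 0.8222
Terminal stock prices: S_u = 84, S_d = 52.5
Terminal payoffs (S − K): max(7, 0) = 7, max(-24.5, 0) = 0
Node 0 (S = 70): V_0 = 1/1.12·[0.8222·7.0000 + 0.1778·0.0000] = 5.1389

$5.14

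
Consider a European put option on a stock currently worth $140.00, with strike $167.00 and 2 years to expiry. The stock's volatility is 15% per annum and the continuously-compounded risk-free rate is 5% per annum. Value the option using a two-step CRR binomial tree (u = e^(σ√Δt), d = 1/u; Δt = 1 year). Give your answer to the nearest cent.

$19.07

CRR parameters: u = e^(σ√Δt) = e^(0.15·√1) = 1.1618, d = 1/u = 0.8607
Per-period rate: rΔt = 0.05·1 = 0.05, so R = e^0.05 = 1.0513
Risk-neutral probability p = (e^0.05 − 0.8607)/(1.1618 − 0.8607) = 0.1906/0.3011 = 0.6328
Terminal stock prices: S_uu = 189, S_ud = 140, S_dd = 103.7
Terminal payoffs (K − S): max(-21.98, 0) = 0, max(27, 0) = 27, max(63.29, 0) = 63.29
Node u (S = 162.7): V_u = e^(−0.05)·[0.6328·0.0000 + 0.3672·27.0000] = 9.4300
Node d (S = 120.5): V_d = e^(−0.05)·[0.6328·27.0000 + 0.3672·63.2854] = 38.3562
Node 0 (S = 140): V_0 = e^(−0.05)·[0.6328·9.4300 + 0.3672·38.3562] = 19.0728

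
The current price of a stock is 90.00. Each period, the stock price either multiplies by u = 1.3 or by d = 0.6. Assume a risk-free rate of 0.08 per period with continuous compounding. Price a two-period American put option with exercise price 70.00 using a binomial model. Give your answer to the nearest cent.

Risk-neutral probability p = (e^0.08 − 0.6)/(1.3 − 0.6) = 0.4833/0.7000 = 0.6904
Terminal stock prices: S_uu = 152.1, S_ud = 70.2, S_dd = 32.4
Terminal payoffs (K − S): max(-82.1, 0) = 0, max(-0.2, 0) = 0, max(37.6, 0) = 37.6
Node u (S = 117): continuation = e^(−0.08)·[0.6904·0.0000 + 0.3096·0.0000] = 0.0000; exercise value = 0.0000 ≤ continuation, so V_u = 0.0000
Node d (S = 54): continuation = e^(−0.08)·[0.6904·0.0000 + 0.3096·37.6000] = 10.7456; exercise value = 16.0000 > continuation, so V_d = 16.0000 (exercise)
Node 0 (S = 90): continuation = e^(−0.08)·[0.6904·0.0000 + 0.3096·16.0000] = 4.5726; exercise value = 0.0000 ≤ continuation, so V_0 = 4.5726

4.57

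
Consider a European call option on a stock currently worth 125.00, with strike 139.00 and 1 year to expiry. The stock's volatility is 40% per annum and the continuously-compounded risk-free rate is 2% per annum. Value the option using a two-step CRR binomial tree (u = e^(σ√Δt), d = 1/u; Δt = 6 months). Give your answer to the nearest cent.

CRR parameters: u = e^(σ√Δt) = e^(0.4·√0.5) = 1.3269, d = 1/u = 0.7536
Per-period rate: rΔt = 0.02·0.5 = 0.01, so R = e^0.01 = 1.0101
Risk-neutral probability p = (e^0.01 − 0.7536)/(1.3269 − 0.7536) = 0.2564/0.5733 = 0.4473
Terminal stock prices: S_uu = 220.1, S_ud = 125, S_dd = 71
Terminal payoffs (S − K): max(81.08, 0) = 81.08, max(-14, 0) = 0, max(-68, 0) = 0
Node u (S = 165.9): V_u = e^(−0.01)·[0.4473·81.0818 + 0.5527·0.0000] = 35.9061
Node d (S = 94.2): V_d = e^(−0.01)·[0.4473·0.0000 + 0.5527·0.0000] = 0.0000
Node 0 (S = 125): V_0 = e^(−0.01)·[0.4473·35.9061 + 0.5527·0.0000] = 15.9006

15.90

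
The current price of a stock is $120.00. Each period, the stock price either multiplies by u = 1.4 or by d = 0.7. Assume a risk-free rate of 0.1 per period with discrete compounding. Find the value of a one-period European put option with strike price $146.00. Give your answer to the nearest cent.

$24.16

Risk-neutral probability p = (1 + 0.1 − 0.7)/(1.4 − 0.7) = 0.4000/0.7000 = 0.5714
Terminal stock prices: S_u = 168, S_d = 84
Terminal payoffs (K − S): max(-22, 0) = 0, max(62, 0) = 62
Node 0 (S = 120): V_0 = 1/1.1·[0.5714·0.0000 + 0.4286·62.0000] = 24.1558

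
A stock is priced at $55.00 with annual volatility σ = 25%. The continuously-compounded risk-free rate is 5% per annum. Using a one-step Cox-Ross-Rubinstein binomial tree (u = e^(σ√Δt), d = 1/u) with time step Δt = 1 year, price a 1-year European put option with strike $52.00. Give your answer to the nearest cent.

CRR parameters: u = e^(σ√Δt) = e^(0.25·√1) = 1.2840, d = 1/u = 0.7788
Per-period rate: rΔt = 0.05·1 = 0.05, so R = e^0.05 = 1.0513
Risk-neutral probability p = (e^0.05 − 0.7788)/(1.2840 − 0.7788) = 0.2725/0.5052 = 0.5393
Terminal stock prices: S_u = 70.62, S_d = 42.83
Terminal payoffs (K − S): max(-18.62, 0) = 0, max(9.166, 0) = 9.166
Node 0 (S = 55): V_0 = e^(−0.05)·[0.5393·0.0000 + 0.4607·9.1660] = 4.0168

$4.02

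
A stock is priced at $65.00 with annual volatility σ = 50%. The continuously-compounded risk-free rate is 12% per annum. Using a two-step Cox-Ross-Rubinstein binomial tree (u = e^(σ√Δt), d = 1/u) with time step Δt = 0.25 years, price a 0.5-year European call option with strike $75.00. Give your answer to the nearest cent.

$7.52

CRR parameters: u = e^(σ√Δt) = e^(0.5·√0.25) = 1.2840, d = 1/u = 0.7788
Per-period rate: rΔt = 0.12·0.25 = 0.03, so R = e^0.03 = 1.0305
Risk-neutral probability p = (e^0.03 − 0.7788)/(1.2840 − 0.7788) = 0.2517/0.5052 = 0.4981
Terminal stock prices: S_uu = 107.2, S_ud = 65, S_dd = 39.42
Terminal payoffs (S − K): max(32.17, 0) = 32.17, max(-10, 0) = 0, max(-35.58, 0) = 0
Node u (S = 83.46): V_u = e^(−0.03)·[0.4981·32.1669 + 0.5019·0.0000] = 15.5489
Node d (S = 50.62): V_d = e^(−0.03)·[0.4981·0.0000 + 0.5019·0.0000] = 0.0000
Node 0 (S = 65): V_0 = e^(−0.03)·[0.4981·15.5489 + 0.5019·0.0000] = 7.5160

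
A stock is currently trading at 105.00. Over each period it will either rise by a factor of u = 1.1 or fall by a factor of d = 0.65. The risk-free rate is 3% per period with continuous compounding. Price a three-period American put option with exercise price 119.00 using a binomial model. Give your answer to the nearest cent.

Risk-neutral probability p = (e^0.03 − 0.65)/(1.1 − 0.65) = 0.3805/0.4500 = 0.8455
Terminal stock prices: S_uuu = 139.8, S_uud = 82.58, S_udd = 48.8, S_ddd = 28.84
Terminal payoffs (K − S): max(-20.76, 0) = 0, max(36.42, 0) = 36.42, max(70.2, 0) = 70.2, max(90.16, 0) = 90.16
Node uu (S = 127.1): continuation = e^(−0.03)·[0.8455·0.0000 + 0.1545·36.4175] = 5.4618; exercise value = 0.0000 ≤ continuation, so V_uu = 5.4618
Node ud (S = 75.08): continuation = e^(−0.03)·[0.8455·36.4175 + 0.1545·70.2012] = 40.4080; exercise value = 43.9250 > continuation, so V_ud = 43.9250 (exercise)
Node dd (S = 44.36): continuation = e^(−0.03)·[0.8455·70.2012 + 0.1545·90.1644] = 71.1205; exercise value = 74.6375 > continuation, so V_dd = 74.6375 (exercise)
Node u (S = 115.5): continuation = e^(−0.03)·[0.8455·5.4618 + 0.1545·43.9250] = 11.0690; exercise value = 3.5000 ≤ continuation, so V_u = 11.0690
Node d (S = 68.25): continuation = e^(−0.03)·[0.8455·43.9250 + 0.1545·74.6375] = 47.2330; exercise value = 50.7500 > continuation, so V_d = 50.7500 (exercise)
Node 0 (S = 105): continuation = e^(−0.03)·[0.8455·11.0690 + 0.1545·50.7500] = 16.6932; exercise value = 14.0000 ≤ continuation, so V_0 = 16.6932

16.69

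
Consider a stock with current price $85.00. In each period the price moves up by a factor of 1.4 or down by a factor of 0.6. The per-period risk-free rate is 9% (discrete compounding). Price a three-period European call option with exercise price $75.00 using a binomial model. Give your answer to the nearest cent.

Risk-neutral probability p = (1 + 0.09 − 0.6)/(1.4 − 0.6) = 0.4900/0.8000 = 0.6125
Terminal stock prices: S_uuu = 233.2, S_uud = 99.96, S_udd = 42.84, S_ddd = 18.36
Terminal payoffs (S − K): max(158.2, 0) = 158.2, max(24.96, 0) = 24.96, max(-32.16, 0) = 0, max(-56.64, 0) = 0
Node uu (S = 166.6): V_uu = 1/1.09·[0.6125·158.2400 + 0.3875·24.9600] = 97.7927
Node ud (S = 71.4): V_ud = 1/1.09·[0.6125·24.9600 + 0.3875·0.0000] = 14.0257
Node dd (S = 30.6): V_dd = 1/1.09·[0.6125·0.0000 + 0.3875·0.0000] = 0.0000
Node u (S = 119): V_u = 1/1.09·[0.6125·97.7927 + 0.3875·14.0257] = 59.9385
Node d (S = 51): V_d = 1/1.09·[0.6125·14.0257 + 0.3875·0.0000] = 7.8814
Node 0 (S = 85): V_0 = 1/1.09·[0.6125·59.9385 + 0.3875·7.8814] = 36.4829

$36.48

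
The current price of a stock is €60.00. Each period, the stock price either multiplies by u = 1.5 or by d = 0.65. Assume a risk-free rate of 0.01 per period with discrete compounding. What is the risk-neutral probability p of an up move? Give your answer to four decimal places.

Risk-neutral probability p = (1 + 0.01 − 0.65)/(1.5 − 0.65) = 0.3600/0.8500 = 0.4235

p = 0.4235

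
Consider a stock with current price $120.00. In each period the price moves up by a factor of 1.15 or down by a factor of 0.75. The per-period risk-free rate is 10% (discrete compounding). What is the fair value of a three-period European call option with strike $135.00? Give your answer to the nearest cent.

Risk-neutral probability p = (1 + 0.1 − 0.75)/(1.15 − 0.75) = 0.3500/0.4000 = 0.8750
Terminal stock prices: S_uuu = 182.5, S_uud = 119, S_udd = 77.62, S_ddd = 50.62
Terminal payoffs (S − K): max(47.5, 0) = 47.5, max(-15.98, 0) = 0, max(-57.38, 0) = 0, max(-84.38, 0) = 0
Node uu (S = 158.7): V_uu = 1/1.1·[0.8750·47.5050 + 0.1250·0.0000] = 37.7881
Node ud (S = 103.5): V_ud = 1/1.1·[0.8750·0.0000 + 0.1250·0.0000] = 0.0000
Node dd (S = 67.5): V_dd = 1/1.1·[0.8750·0.0000 + 0.1250·0.0000] = 0.0000
Node u (S = 138): V_u = 1/1.1·[0.8750·37.7881 + 0.1250·0.0000] = 30.0587
Node d (S = 90): V_d = 1/1.1·[0.8750·0.0000 + 0.1250·0.0000] = 0.0000
Node 0 (S = 120): V_0 = 1/1.1·[0.8750·30.0587 + 0.1250·0.0000] = 23.9103

$23.91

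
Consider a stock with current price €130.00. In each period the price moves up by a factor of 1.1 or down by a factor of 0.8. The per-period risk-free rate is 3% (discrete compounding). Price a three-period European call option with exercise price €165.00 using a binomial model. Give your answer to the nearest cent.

€3.31

Risk-neutral probability p = (1 + 0.03 − 0.8)/(1.1 − 0.8) = 0.2300/0.3000 = 0.7667
Terminal stock prices: S_uuu = 173, S_uud = 125.8, S_udd = 91.52, S_ddd = 66.56
Terminal payoffs (S − K): max(8.03, 0) = 8.03, max(-39.16, 0) = 0, max(-73.48, 0) = 0, max(-98.44, 0) = 0
Node uu (S = 157.3): V_uu = 1/1.03·[0.7667·8.0300 + 0.2333·0.0000] = 5.9770
Node ud (S = 114.4): V_ud = 1/1.03·[0.7667·0.0000 + 0.2333·0.0000] = 0.0000
Node dd (S = 83.2): V_dd = 1/1.03·[0.7667·0.0000 + 0.2333·0.0000] = 0.0000
Node u (S = 143): V_u = 1/1.03·[0.7667·5.9770 + 0.2333·0.0000] = 4.4489
Node d (S = 104): V_d = 1/1.03·[0.7667·0.0000 + 0.2333·0.0000] = 0.0000
Node 0 (S = 130): V_0 = 1/1.03·[0.7667·4.4489 + 0.2333·0.0000] = 3.3115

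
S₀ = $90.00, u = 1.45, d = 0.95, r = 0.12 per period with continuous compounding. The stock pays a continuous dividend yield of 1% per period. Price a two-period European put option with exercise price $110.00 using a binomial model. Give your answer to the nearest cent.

Per-period risk-free factor R = e^0.12 = 1.1275; dividend-adjusted growth = e^(0.12−0.01) = 1.1163.
Risk-neutral probability p = (1.1163 − 0.95)/(1.45 − 0.95) = 0.1663/0.5000 = 0.3326
Terminal stock prices: S_uu = 189.2, S_ud = 124, S_dd = 81.22
Terminal payoffs (K − S): max(-79.22, 0) = 0, max(-13.97, 0) = 0, max(28.78, 0) = 28.78
Node u (S = 130.5): V_u = e^(−0.12)·[0.3326·0.0000 + 0.6674·0.0000] = 0.0000
Node d (S = 85.5): V_d = e^(−0.12)·[0.3326·0.0000 + 0.6674·28.7750] = 17.0339
Node 0 (S = 90): V_0 = e^(−0.12)·[0.3326·0.0000 + 0.6674·17.0339] = 10.0836

$10.08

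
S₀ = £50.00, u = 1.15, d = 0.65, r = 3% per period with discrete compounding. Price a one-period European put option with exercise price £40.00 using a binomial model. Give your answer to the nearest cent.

Risk-neutral probability p = (1 + 0.03 − 0.65)/(1.15 − 0.65) = 0.3800/0.5000 = 0.7600
Terminal stock prices: S_u = 57.5, S_d = 32.5
Terminal payoffs (K − S): max(-17.5, 0) = 0, max(7.5, 0) = 7.5
Node 0 (S = 50): V_0 = 1/1.03·[0.7600·0.0000 + 0.2400·7.5000] = 1.7476

£1.75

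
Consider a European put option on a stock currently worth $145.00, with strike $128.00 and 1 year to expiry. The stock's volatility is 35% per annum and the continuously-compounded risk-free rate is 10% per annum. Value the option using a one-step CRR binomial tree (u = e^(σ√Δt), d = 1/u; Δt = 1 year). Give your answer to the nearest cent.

$10.27

CRR parameters: u = e^(σ√Δt) = e^(0.35·√1) = 1.4191, d = 1/u = 0.7047
Per-period rate: rΔt = 0.1·1 = 0.1, so R = e^0.1 = 1.1052
Risk-neutral probability p = (e^0.1 − 0.7047)/(1.4191 − 0.7047) = 0.4005/0.7144 = 0.5606
Terminal stock prices: S_u = 205.8, S_d = 102.2
Terminal payoffs (K − S): max(-77.76, 0) = 0, max(25.82, 0) = 25.82
Node 0 (S = 145): V_0 = e^(−0.1)·[0.5606·0.0000 + 0.4394·25.8202] = 10.2657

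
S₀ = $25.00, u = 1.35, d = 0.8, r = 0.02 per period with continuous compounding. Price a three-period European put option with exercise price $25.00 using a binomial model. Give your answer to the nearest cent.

Risk-neutral probability p = (e^0.02 − 0.8)/(1.35 − 0.8) = 0.2202/0.5500 = 0.4004
Terminal stock prices: S_uuu = 61.51, S_uud = 36.45, S_udd = 21.6, S_ddd = 12.8
Terminal payoffs (K − S): max(-36.51, 0) = 0, max(-11.45, 0) = 0, max(3.4, 0) = 3.4, max(12.2, 0) = 12.2
Node uu (S = 45.56): V_uu = e^(−0.02)·[0.4004·0.0000 + 0.5996·0.0000] = 0.0000
Node ud (S = 27): V_ud = e^(−0.02)·[0.4004·0.0000 + 0.5996·3.4000] = 1.9984
Node dd (S = 16): V_dd = e^(−0.02)·[0.4004·3.4000 + 0.5996·12.2000] = 8.5050
Node u (S = 33.75): V_u = e^(−0.02)·[0.4004·0.0000 + 0.5996·1.9984] = 1.1746
Node d (S = 20): V_d = e^(−0.02)·[0.4004·1.9984 + 0.5996·8.5050] = 5.7831
Node 0 (S = 25): V_0 = e^(−0.02)·[0.4004·1.1746 + 0.5996·5.7831] = 3.8600

$3.86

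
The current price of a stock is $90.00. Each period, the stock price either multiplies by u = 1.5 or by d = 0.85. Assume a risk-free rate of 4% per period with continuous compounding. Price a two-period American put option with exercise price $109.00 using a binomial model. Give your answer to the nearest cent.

$22.06

Risk-neutral probability p = (e^0.04 − 0.85)/(1.5 − 0.85) = 0.1908/0.6500 = 0.2936
Terminal stock prices: S_uu = 202.5, S_ud = 114.8, S_dd = 65.02
Terminal payoffs (K − S): max(-93.5, 0) = 0, max(-5.75, 0) = 0, max(43.98, 0) = 43.98
Node u (S = 135): continuation = e^(−0.04)·[0.2936·0.0000 + 0.7064·0.0000] = 0.0000; exercise value = 0.0000 ≤ continuation, so V_u = 0.0000
Node d (S = 76.5): continuation = e^(−0.04)·[0.2936·0.0000 + 0.7064·43.9750] = 29.8478; exercise value = 32.5000 > continuation, so V_d = 32.5000 (exercise)
Node 0 (S = 90): continuation = e^(−0.04)·[0.2936·0.0000 + 0.7064·32.5000] = 22.0592; exercise value = 19.0000 ≤ continuation, so V_0 = 22.0592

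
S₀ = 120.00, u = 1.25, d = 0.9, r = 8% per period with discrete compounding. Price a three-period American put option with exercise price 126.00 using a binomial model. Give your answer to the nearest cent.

8.53

Risk-neutral probability p = (1 + 0.08 − 0.9)/(1.25 − 0.9) = 0.1800/0.3500 = 0.5143
Terminal stock prices: S_uuu = 234.4, S_uud = 168.8, S_udd = 121.5, S_ddd = 87.48
Terminal payoffs (K − S): max(-108.4, 0) = 0, max(-42.75, 0) = 0, max(4.5, 0) = 4.5, max(38.52, 0) = 38.52
Node uu (S = 187.5): continuation = 1/1.08·[0.5143·0.0000 + 0.4857·0.0000] = 0.0000; exercise value = 0.0000 ≤ continuation, so V_uu = 0.0000
Node ud (S = 135): continuation = 1/1.08·[0.5143·0.0000 + 0.4857·4.5000] = 2.0238; exercise value = 0.0000 ≤ continuation, so V_ud = 2.0238
Node dd (S = 97.2): continuation = 1/1.08·[0.5143·4.5000 + 0.4857·38.5200] = 19.4667; exercise value = 28.8000 > continuation, so V_dd = 28.8000 (exercise)
Node u (S = 150): continuation = 1/1.08·[0.5143·0.0000 + 0.4857·2.0238] = 0.9102; exercise value = 0.0000 ≤ continuation, so V_u = 0.9102
Node d (S = 108): continuation = 1/1.08·[0.5143·2.0238 + 0.4857·28.8000] = 13.9161; exercise value = 18.0000 > continuation, so V_d = 18.0000 (exercise)
Node 0 (S = 120): continuation = 1/1.08·[0.5143·0.9102 + 0.4857·18.0000] = 8.5287; exercise value = 6.0000 ≤ continuation, so V_0 = 8.5287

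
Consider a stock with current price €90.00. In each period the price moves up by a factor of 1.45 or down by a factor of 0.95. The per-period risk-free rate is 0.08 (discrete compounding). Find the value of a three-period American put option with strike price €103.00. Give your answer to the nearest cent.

Risk-neutral probability p = (1 + 0.08 − 0.95)/(1.45 − 0.95) = 0.1300/0.5000 = 0.2600
Terminal stock prices: S_uuu = 274.4, S_uud = 179.8, S_udd = 117.8, S_ddd = 77.16
Terminal payoffs (K − S): max(-171.4, 0) = 0, max(-76.76, 0) = 0, max(-14.78, 0) = 0, max(25.84, 0) = 25.84
Node uu (S = 189.2): continuation = 1/1.08·[0.2600·0.0000 + 0.7400·0.0000] = 0.0000; exercise value = 0.0000 ≤ continuation, so V_uu = 0.0000
Node ud (S = 124): continuation = 1/1.08·[0.2600·0.0000 + 0.7400·0.0000] = 0.0000; exercise value = 0.0000 ≤ continuation, so V_ud = 0.0000
Node dd (S = 81.22): continuation = 1/1.08·[0.2600·0.0000 + 0.7400·25.8363] = 17.7026; exercise value = 21.7750 > continuation, so V_dd = 21.7750 (exercise)
Node u (S = 130.5): continuation = 1/1.08·[0.2600·0.0000 + 0.7400·0.0000] = 0.0000; exercise value = 0.0000 ≤ continuation, so V_u = 0.0000
Node d (S = 85.5): continuation = 1/1.08·[0.2600·0.0000 + 0.7400·21.7750] = 14.9199; exercise value = 17.5000 > continuation, so V_d = 17.5000 (exercise)
Node 0 (S = 90): continuation = 1/1.08·[0.2600·0.0000 + 0.7400·17.5000] = 11.9907; exercise value = 13.0000 > continuation, so V_0 = 13.0000 (exercise)

€13.00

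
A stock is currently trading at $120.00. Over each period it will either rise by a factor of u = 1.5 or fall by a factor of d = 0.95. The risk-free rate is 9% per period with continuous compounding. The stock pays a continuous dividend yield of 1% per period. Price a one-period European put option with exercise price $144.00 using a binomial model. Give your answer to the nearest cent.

$20.77

Per-period risk-free factor R = e^0.09 = 1.0942; dividend-adjusted growth = e^(0.09−0.01) = 1.0833.
Risk-neutral probability p = (1.0833 − 0.95)/(1.5 − 0.95) = 0.1333/0.5500 = 0.2423
Terminal stock prices: S_u = 180, S_d = 114
Terminal payoffs (K − S): max(-36, 0) = 0, max(30, 0) = 30
Node 0 (S = 120): V_0 = e^(−0.09)·[0.2423·0.0000 + 0.7577·30.0000] = 20.7735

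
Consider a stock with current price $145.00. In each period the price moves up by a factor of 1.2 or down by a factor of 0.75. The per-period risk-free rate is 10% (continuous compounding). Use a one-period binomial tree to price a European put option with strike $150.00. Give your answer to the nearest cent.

$7.87

Risk-neutral probability p = (e^0.1 − 0.75)/(1.2 − 0.75) = 0.3552/0.4500 = 0.7893
Terminal stock prices: S_u = 174, S_d = 108.8
Terminal payoffs (K − S): max(-24, 0) = 0, max(41.25, 0) = 41.25
Node 0 (S = 145): V_0 = e^(−0.1)·[0.7893·0.0000 + 0.2107·41.2500] = 7.8654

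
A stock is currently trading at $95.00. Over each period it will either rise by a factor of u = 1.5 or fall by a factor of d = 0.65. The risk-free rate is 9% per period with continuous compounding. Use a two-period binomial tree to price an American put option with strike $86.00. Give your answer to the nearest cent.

$10.58

Risk-neutral probability p = (e^0.09 − 0.65)/(1.5 − 0.65) = 0.4442/0.8500 = 0.5226
Terminal stock prices: S_uu = 213.8, S_ud = 92.62, S_dd = 40.14
Terminal payoffs (K − S): max(-127.8, 0) = 0, max(-6.625, 0) = 0, max(45.86, 0) = 45.86
Node u (S = 142.5): continuation = e^(−0.09)·[0.5226·0.0000 + 0.4774·0.0000] = 0.0000; exercise value = 0.0000 ≤ continuation, so V_u = 0.0000
Node d (S = 61.75): continuation = e^(−0.09)·[0.5226·0.0000 + 0.4774·45.8625] = 20.0121; exercise value = 24.2500 > continuation, so V_d = 24.2500 (exercise)
Node 0 (S = 95): continuation = e^(−0.09)·[0.5226·0.0000 + 0.4774·24.2500] = 10.5815; exercise value = 0.0000 ≤ continuation, so V_0 = 10.5815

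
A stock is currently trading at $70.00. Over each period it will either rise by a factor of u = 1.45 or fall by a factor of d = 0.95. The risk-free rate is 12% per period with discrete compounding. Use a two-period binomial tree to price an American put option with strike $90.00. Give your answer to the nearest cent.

$20.00

Risk-neutral probability p = (1 + 0.12 − 0.95)/(1.45 − 0.95) = 0.1700/0.5000 = 0.3400
Terminal stock prices: S_uu = 147.2, S_ud = 96.42, S_dd = 63.17
Terminal payoffs (K − S): max(-57.18, 0) = 0, max(-6.425, 0) = 0, max(26.83, 0) = 26.83
Node u (S = 101.5): continuation = 1/1.12·[0.3400·0.0000 + 0.6600·0.0000] = 0.0000; exercise value = 0.0000 ≤ continuation, so V_u = 0.0000
Node d (S = 66.5): continuation = 1/1.12·[0.3400·0.0000 + 0.6600·26.8250] = 15.8076; exercise value = 23.5000 > continuation, so V_d = 23.5000 (exercise)
Node 0 (S = 70): continuation = 1/1.12·[0.3400·0.0000 + 0.6600·23.5000] = 13.8482; exercise value = 20.0000 > continuation, so V_0 = 20.0000 (exercise)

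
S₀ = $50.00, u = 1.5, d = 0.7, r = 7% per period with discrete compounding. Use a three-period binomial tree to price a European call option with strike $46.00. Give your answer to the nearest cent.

$19.13

Risk-neutral probability p = (1 + 0.07 − 0.7)/(1.5 − 0.7) = 0.3700/0.8000 = 0.4625
Terminal stock prices: S_uuu = 168.8, S_uud = 78.75, S_udd = 36.75, S_ddd = 17.15
Terminal payoffs (S − K): max(122.8, 0) = 122.8, max(32.75, 0) = 32.75, max(-9.25, 0) = 0, max(-28.85, 0) = 0
Node uu (S = 112.5): V_uu = 1/1.07·[0.4625·122.7500 + 0.5375·32.7500] = 69.5093
Node ud (S = 52.5): V_ud = 1/1.07·[0.4625·32.7500 + 0.5375·0.0000] = 14.1560
Node dd (S = 24.5): V_dd = 1/1.07·[0.4625·0.0000 + 0.5375·0.0000] = 0.0000
Node u (S = 75): V_u = 1/1.07·[0.4625·69.5093 + 0.5375·14.1560] = 37.1560
Node d (S = 35): V_d = 1/1.07·[0.4625·14.1560 + 0.5375·0.0000] = 6.1188
Node 0 (S = 50): V_0 = 1/1.07·[0.4625·37.1560 + 0.5375·6.1188] = 19.1341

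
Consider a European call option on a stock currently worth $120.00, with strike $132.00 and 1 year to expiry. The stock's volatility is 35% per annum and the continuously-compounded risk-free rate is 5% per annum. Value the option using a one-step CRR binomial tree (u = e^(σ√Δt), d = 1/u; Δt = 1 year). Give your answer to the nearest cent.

$17.67

CRR parameters: u = e^(σ√Δt) = e^(0.35·√1) = 1.4191, d = 1/u = 0.7047
Per-period rate: rΔt = 0.05·1 = 0.05, so R = e^0.05 = 1.0513
Risk-neutral probability p = (e^0.05 − 0.7047)/(1.4191 − 0.7047) = 0.3466/0.7144 = 0.4852
Terminal stock prices: S_u = 170.3, S_d = 84.56
Terminal payoffs (S − K): max(38.29, 0) = 38.29, max(-47.44, 0) = 0
Node 0 (S = 120): V_0 = e^(−0.05)·[0.4852·38.2881 + 0.5148·0.0000] = 17.6696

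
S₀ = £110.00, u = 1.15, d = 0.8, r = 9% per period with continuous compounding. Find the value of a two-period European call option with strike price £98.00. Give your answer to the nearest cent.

£28.73

Risk-neutral probability p = (e^0.09 − 0.8)/(1.15 − 0.8) = 0.2942/0.3500 = 0.8405
Terminal stock prices: S_uu = 145.5, S_ud = 101.2, S_dd = 70.4
Terminal payoffs (S − K): max(47.47, 0) = 47.47, max(3.2, 0) = 3.2, max(-27.6, 0) = 0
Node u (S = 126.5): V_u = e^(−0.09)·[0.8405·47.4750 + 0.1595·3.2000] = 36.9347
Node d (S = 88): V_d = e^(−0.09)·[0.8405·3.2000 + 0.1595·0.0000] = 2.4581
Node 0 (S = 110): V_0 = e^(−0.09)·[0.8405·36.9347 + 0.1595·2.4581] = 28.7300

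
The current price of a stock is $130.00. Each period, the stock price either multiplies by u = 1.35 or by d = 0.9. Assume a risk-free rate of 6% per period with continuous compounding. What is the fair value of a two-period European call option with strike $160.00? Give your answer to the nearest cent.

Risk-neutral probability p = (e^0.06 − 0.9)/(1.35 − 0.9) = 0.1618/0.4500 = 0.3596
Terminal stock prices: S_uu = 236.9, S_ud = 158, S_dd = 105.3
Terminal payoffs (S − K): max(76.93, 0) = 76.93, max(-2.05, 0) = 0, max(-54.7, 0) = 0
Node u (S = 175.5): V_u = e^(−0.06)·[0.3596·76.9250 + 0.6404·0.0000] = 26.0540
Node d (S = 117): V_d = e^(−0.06)·[0.3596·0.0000 + 0.6404·0.0000] = 0.0000
Node 0 (S = 130): V_0 = e^(−0.06)·[0.3596·26.0540 + 0.6404·0.0000] = 8.8243

$8.82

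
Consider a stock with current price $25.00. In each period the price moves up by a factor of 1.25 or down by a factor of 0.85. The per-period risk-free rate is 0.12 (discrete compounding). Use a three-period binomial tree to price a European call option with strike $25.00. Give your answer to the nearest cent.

Risk-neutral probability p = (1 + 0.12 − 0.85)/(1.25 − 0.85) = 0.2700/0.4000 = 0.6750
Terminal stock prices: S_uuu = 48.83, S_uud = 33.2, S_udd = 22.58, S_ddd = 15.35
Terminal payoffs (S − K): max(23.83, 0) = 23.83, max(8.203, 0) = 8.203, max(-2.422, 0) = 0, max(-9.647, 0) = 0
Node uu (S = 39.06): V_uu = 1/1.12·[0.6750·23.8281 + 0.3250·8.2031] = 16.7411
Node ud (S = 26.56): V_ud = 1/1.12·[0.6750·8.2031 + 0.3250·0.0000] = 4.9438
Node dd (S = 18.06): V_dd = 1/1.12·[0.6750·0.0000 + 0.3250·0.0000] = 0.0000
Node u (S = 31.25): V_u = 1/1.12·[0.6750·16.7411 + 0.3250·4.9438] = 11.5241
Node d (S = 21.25): V_d = 1/1.12·[0.6750·4.9438 + 0.3250·0.0000] = 2.9796
Node 0 (S = 25): V_0 = 1/1.12·[0.6750·11.5241 + 0.3250·2.9796] = 7.8099

$7.81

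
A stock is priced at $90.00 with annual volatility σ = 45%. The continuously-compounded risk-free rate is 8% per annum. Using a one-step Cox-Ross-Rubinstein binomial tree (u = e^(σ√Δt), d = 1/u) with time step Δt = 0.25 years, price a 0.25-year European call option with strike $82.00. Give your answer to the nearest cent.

$14.70

CRR parameters: u = e^(σ√Δt) = e^(0.45·√0.25) = 1.2523, d = 1/u = 0.7985
Per-period rate: rΔt = 0.08·0.25 = 0.02, so R = e^0.02 = 1.0202
Risk-neutral probability p = (e^0.02 − 0.7985)/(1.2523 − 0.7985) = 0.2217/0.4538 = 0.4885
Terminal stock prices: S_u = 112.7, S_d = 71.87
Terminal payoffs (S − K): max(30.71, 0) = 30.71, max(-10.13, 0) = 0
Node 0 (S = 90): V_0 = e^(−0.02)·[0.4885·30.7090 + 0.5115·0.0000] = 14.7044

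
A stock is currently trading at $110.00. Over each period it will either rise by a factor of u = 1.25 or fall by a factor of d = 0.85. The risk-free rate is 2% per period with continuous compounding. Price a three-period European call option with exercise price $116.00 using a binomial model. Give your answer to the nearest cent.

Risk-neutral probability p = (e^0.02 − 0.85)/(1.25 − 0.85) = 0.1702/0.4000 = 0.4255
Terminal stock prices: S_uuu = 214.8, S_uud = 146.1, S_udd = 99.34, S_ddd = 67.55
Terminal payoffs (S − K): max(98.84, 0) = 98.84, max(30.09, 0) = 30.09, max(-16.66, 0) = 0, max(-48.45, 0) = 0
Node uu (S = 171.9): V_uu = e^(−0.02)·[0.4255·98.8438 + 0.5745·30.0938] = 58.1720
Node ud (S = 116.9): V_ud = e^(−0.02)·[0.4255·30.0938 + 0.5745·0.0000] = 12.5514
Node dd (S = 79.47): V_dd = e^(−0.02)·[0.4255·0.0000 + 0.5745·0.0000] = 0.0000
Node u (S = 137.5): V_u = e^(−0.02)·[0.4255·58.1720 + 0.5745·12.5514] = 31.3302
Node d (S = 93.5): V_d = e^(−0.02)·[0.4255·12.5514 + 0.5745·0.0000] = 5.2349
Node 0 (S = 110): V_0 = e^(−0.02)·[0.4255·31.3302 + 0.5745·5.2349] = 16.0150

$16.02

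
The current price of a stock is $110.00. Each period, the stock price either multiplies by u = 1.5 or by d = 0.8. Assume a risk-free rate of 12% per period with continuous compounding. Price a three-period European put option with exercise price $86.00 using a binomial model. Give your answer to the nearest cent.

$3.12

Risk-neutral probability p = (e^0.12 − 0.8)/(1.5 − 0.8) = 0.3275/0.7000 = 0.4679
Terminal stock prices: S_uuu = 371.2, S_uud = 198, S_udd = 105.6, S_ddd = 56.32
Terminal payoffs (K − S): max(-285.2, 0) = 0, max(-112, 0) = 0, max(-19.6, 0) = 0, max(29.68, 0) = 29.68
Node uu (S = 247.5): V_uu = e^(−0.12)·[0.4679·0.0000 + 0.5321·0.0000] = 0.0000
Node ud (S = 132): V_ud = e^(−0.12)·[0.4679·0.0000 + 0.5321·0.0000] = 0.0000
Node dd (S = 70.4): V_dd = e^(−0.12)·[0.4679·0.0000 + 0.5321·29.6800] = 14.0081
Node u (S = 165): V_u = e^(−0.12)·[0.4679·0.0000 + 0.5321·0.0000] = 0.0000
Node d (S = 88): V_d = e^(−0.12)·[0.4679·0.0000 + 0.5321·14.0081] = 6.6115
Node 0 (S = 110): V_0 = e^(−0.12)·[0.4679·0.0000 + 0.5321·6.6115] = 3.1204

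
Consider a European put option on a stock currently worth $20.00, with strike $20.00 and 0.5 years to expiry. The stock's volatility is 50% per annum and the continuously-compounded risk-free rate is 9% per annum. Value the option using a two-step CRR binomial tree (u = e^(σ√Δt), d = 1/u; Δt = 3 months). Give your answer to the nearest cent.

$2.01

CRR parameters: u = e^(σ√Δt) = e^(0.5·√0.25) = 1.2840, d = 1/u = 0.7788
Per-period rate: rΔt = 0.09·0.25 = 0.0225, so R = e^0.0225 = 1.0228
Risk-neutral probability p = (e^0.0225 − 0.7788)/(1.2840 − 0.7788) = 0.2440/0.5052 = 0.4829
Terminal stock prices: S_uu = 32.97, S_ud = 20, S_dd = 12.13
Terminal payoffs (K − S): max(-12.97, 0) = 0, max(0, 0) = 0, max(7.869, 0) = 7.869
Node u (S = 25.68): V_u = e^(−0.0225)·[0.4829·0.0000 + 0.5171·0.0000] = 0.0000
Node d (S = 15.58): V_d = e^(−0.0225)·[0.4829·0.0000 + 0.5171·7.8694] = 3.9790
Node 0 (S = 20): V_0 = e^(−0.0225)·[0.4829·0.0000 + 0.5171·3.9790] = 2.0119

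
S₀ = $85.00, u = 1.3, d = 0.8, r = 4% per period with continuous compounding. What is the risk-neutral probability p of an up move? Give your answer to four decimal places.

p = 0.4816

Risk-neutral probability p = (e^0.04 − 0.8)/(1.3 − 0.8) = 0.2408/0.5000 = 0.4816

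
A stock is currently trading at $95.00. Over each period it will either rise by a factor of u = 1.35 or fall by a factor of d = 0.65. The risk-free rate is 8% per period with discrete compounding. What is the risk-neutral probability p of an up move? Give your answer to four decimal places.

Risk-neutral probability p = (1 + 0.08 − 0.65)/(1.35 − 0.65) = 0.4300/0.7000 = 0.6143

p = 0.6143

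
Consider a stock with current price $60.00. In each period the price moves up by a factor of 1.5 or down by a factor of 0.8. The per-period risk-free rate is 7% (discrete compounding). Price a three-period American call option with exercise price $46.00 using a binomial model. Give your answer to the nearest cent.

Risk-neutral probability p = (1 + 0.07 − 0.8)/(1.5 − 0.8) = 0.2700/0.7000 = 0.3857
Terminal stock prices: S_uuu = 202.5, S_uud = 108, S_udd = 57.6, S_ddd = 30.72
Terminal payoffs (S − K): max(156.5, 0) = 156.5, max(62, 0) = 62, max(11.6, 0) = 11.6, max(-15.28, 0) = 0
Node uu (S = 135): continuation = 1/1.07·[0.3857·156.5000 + 0.6143·62.0000] = 92.0093; exercise value = 89.0000 ≤ continuation, so V_uu = 92.0093
Node ud (S = 72): continuation = 1/1.07·[0.3857·62.0000 + 0.6143·11.6000] = 29.0093; exercise value = 26.0000 ≤ continuation, so V_ud = 29.0093
Node dd (S = 38.4): continuation = 1/1.07·[0.3857·11.6000 + 0.6143·0.0000] = 4.1816; exercise value = 0.0000 ≤ continuation, so V_dd = 4.1816
Node u (S = 90): continuation = 1/1.07·[0.3857·92.0093 + 0.6143·29.0093] = 49.8218; exercise value = 44.0000 ≤ continuation, so V_u = 49.8218
Node d (S = 48): continuation = 1/1.07·[0.3857·29.0093 + 0.6143·4.1816] = 12.8579; exercise value = 2.0000 ≤ continuation, so V_d = 12.8579
Node 0 (S = 60): continuation = 1/1.07·[0.3857·49.8218 + 0.6143·12.8579] = 25.3415; exercise value = 14.0000 ≤ continuation, so V_0 = 25.3415

$25.34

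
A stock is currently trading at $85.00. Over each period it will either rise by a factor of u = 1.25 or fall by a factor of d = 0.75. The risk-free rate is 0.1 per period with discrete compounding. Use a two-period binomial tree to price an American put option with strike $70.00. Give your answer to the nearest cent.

$1.70

Risk-neutral probability p = (1 + 0.1 − 0.75)/(1.25 − 0.75) = 0.3500/0.5000 = 0.7000
Terminal stock prices: S_uu = 132.8, S_ud = 79.69, S_dd = 47.81
Terminal payoffs (K − S): max(-62.81, 0) = 0, max(-9.688, 0) = 0, max(22.19, 0) = 22.19
Node u (S = 106.2): continuation = 1/1.1·[0.7000·0.0000 + 0.3000·0.0000] = 0.0000; exercise value = 0.0000 ≤ continuation, so V_u = 0.0000
Node d (S = 63.75): continuation = 1/1.1·[0.7000·0.0000 + 0.3000·22.1875] = 6.0511; exercise value = 6.2500 > continuation, so V_d = 6.2500 (exercise)
Node 0 (S = 85): continuation = 1/1.1·[0.7000·0.0000 + 0.3000·6.2500] = 1.7045; exercise value = 0.0000 ≤ continuation, so V_0 = 1.7045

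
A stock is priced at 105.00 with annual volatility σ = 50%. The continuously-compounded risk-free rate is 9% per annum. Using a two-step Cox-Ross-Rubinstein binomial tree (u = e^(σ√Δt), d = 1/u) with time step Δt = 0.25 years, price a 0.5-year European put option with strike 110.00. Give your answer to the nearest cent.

14.23

CRR parameters: u = e^(σ√Δt) = e^(0.5·√0.25) = 1.2840, d = 1/u = 0.7788
Per-period rate: rΔt = 0.09·0.25 = 0.0225, so R = e^0.0225 = 1.0228
Risk-neutral probability p = (e^0.0225 − 0.7788)/(1.2840 − 0.7788) = 0.2440/0.5052 = 0.4829
Terminal stock prices: S_uu = 173.1, S_ud = 105, S_dd = 63.69
Terminal payoffs (K − S): max(-63.12, 0) = 0, max(5, 0) = 5, max(46.31, 0) = 46.31
Node u (S = 134.8): V_u = e^(−0.0225)·[0.4829·0.0000 + 0.5171·5.0000] = 2.5282
Node d (S = 81.77): V_d = e^(−0.0225)·[0.4829·5.0000 + 0.5171·46.3143] = 25.7786
Node 0 (S = 105): V_0 = e^(−0.0225)·[0.4829·2.5282 + 0.5171·25.7786] = 14.2280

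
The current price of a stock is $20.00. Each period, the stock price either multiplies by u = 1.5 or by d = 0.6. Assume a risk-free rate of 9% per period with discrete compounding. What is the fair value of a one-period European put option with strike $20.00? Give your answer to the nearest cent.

$3.34

Risk-neutral probability p = (1 + 0.09 − 0.6)/(1.5 − 0.6) = 0.4900/0.9000 = 0.5444
Terminal stock prices: S_u = 30, S_d = 12
Terminal payoffs (K − S): max(-10, 0) = 0, max(8, 0) = 8
Node 0 (S = 20): V_0 = 1/1.09·[0.5444·0.0000 + 0.4556·8.0000] = 3.3435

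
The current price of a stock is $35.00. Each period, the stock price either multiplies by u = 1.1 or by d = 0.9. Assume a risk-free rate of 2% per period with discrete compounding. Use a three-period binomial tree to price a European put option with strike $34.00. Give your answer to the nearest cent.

$1.28

Risk-neutral probability p = (1 + 0.02 − 0.9)/(1.1 − 0.9) = 0.1200/0.2000 = 0.6000
Terminal stock prices: S_uuu = 46.59, S_uud = 38.12, S_udd = 31.19, S_ddd = 25.52
Terminal payoffs (K − S): max(-12.59, 0) = 0, max(-4.115, 0) = 0, max(2.815, 0) = 2.815, max(8.485, 0) = 8.485
Node uu (S = 42.35): V_uu = 1/1.02·[0.6000·0.0000 + 0.4000·0.0000] = 0.0000
Node ud (S = 34.65): V_ud = 1/1.02·[0.6000·0.0000 + 0.4000·2.8150] = 1.1039
Node dd (S = 28.35): V_dd = 1/1.02·[0.6000·2.8150 + 0.4000·8.4850] = 4.9833
Node u (S = 38.5): V_u = 1/1.02·[0.6000·0.0000 + 0.4000·1.1039] = 0.4329
Node d (S = 31.5): V_d = 1/1.02·[0.6000·1.1039 + 0.4000·4.9833] = 2.6036
Node 0 (S = 35): V_0 = 1/1.02·[0.6000·0.4329 + 0.4000·2.6036] = 1.2757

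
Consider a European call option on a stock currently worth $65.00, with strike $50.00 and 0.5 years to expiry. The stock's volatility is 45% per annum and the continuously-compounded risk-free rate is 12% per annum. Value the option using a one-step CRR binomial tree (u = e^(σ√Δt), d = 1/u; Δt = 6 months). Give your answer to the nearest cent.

$19.15

CRR parameters: u = e^(σ√Δt) = e^(0.45·√0.5) = 1.3746, d = 1/u = 0.7275
Per-period rate: rΔt = 0.12·0.5 = 0.06, so R = e^0.06 = 1.0618
Risk-neutral probability p = (e^0.06 − 0.7275)/(1.3746 − 0.7275) = 0.3344/0.6472 = 0.5167
Terminal stock prices: S_u = 89.35, S_d = 47.28
Terminal payoffs (S − K): max(39.35, 0) = 39.35, max(-2.715, 0) = 0
Node 0 (S = 65): V_0 = e^(−0.06)·[0.5167·39.3522 + 0.4833·0.0000] = 19.1477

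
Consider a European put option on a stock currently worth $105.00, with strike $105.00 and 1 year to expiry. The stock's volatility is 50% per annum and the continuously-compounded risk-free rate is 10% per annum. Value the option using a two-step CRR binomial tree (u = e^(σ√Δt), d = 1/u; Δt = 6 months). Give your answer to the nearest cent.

$12.85

CRR parameters: u = e^(σ√Δt) = e^(0.5·√0.5) = 1.4241, d = 1/u = 0.7022
Per-period rate: rΔt = 0.1·0.5 = 0.05, so R = e^0.05 = 1.0513
Risk-neutral probability p = (e^0.05 − 0.7022)/(1.4241 − 0.7022) = 0.3491/0.7219 = 0.4835
Terminal stock prices: S_uu = 213, S_ud = 105, S_dd = 51.77
Terminal payoffs (K − S): max(-108, 0) = 0, max(0, 0) = 0, max(53.23, 0) = 53.23
Node u (S = 149.5): V_u = e^(−0.05)·[0.4835·0.0000 + 0.5165·0.0000] = 0.0000
Node d (S = 73.73): V_d = e^(−0.05)·[0.4835·0.0000 + 0.5165·53.2278] = 26.1493
Node 0 (S = 105): V_0 = e^(−0.05)·[0.4835·0.0000 + 0.5165·26.1493] = 12.8464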